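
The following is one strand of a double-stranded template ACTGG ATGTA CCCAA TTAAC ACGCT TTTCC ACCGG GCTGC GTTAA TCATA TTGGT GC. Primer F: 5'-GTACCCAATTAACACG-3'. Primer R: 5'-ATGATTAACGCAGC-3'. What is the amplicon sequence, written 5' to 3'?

5'-GTACCCAATTAACACGCTTTTCCACCGGGCTGCGTTAATCAT-3'

Scanning the template, GTACCCAATTAACACG occurs at positions 8–23; this primer anneals to the bottom strand there with its 3' end pointing downstream.
Taking the reverse complement of ATGATTAACGCAGC gives GCTGCGTTAATCAT, found at positions 36–49 on the template; the primer anneals here to the top strand with its 3' end pointing upstream.
The product is the template from position 8 through 49 (42 bp).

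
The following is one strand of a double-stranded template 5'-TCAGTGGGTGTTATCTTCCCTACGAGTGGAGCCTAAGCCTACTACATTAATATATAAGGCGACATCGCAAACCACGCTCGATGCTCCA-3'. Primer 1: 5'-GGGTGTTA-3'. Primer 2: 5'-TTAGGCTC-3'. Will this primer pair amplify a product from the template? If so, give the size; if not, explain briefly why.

Yes — a 31 bp product.

Primer 1 (GGGTGTTA) matches the top strand at positions 6–13; it acts as a forward primer.
Primer 2's reverse complement is GAGCCTAA, matching the top strand at positions 29–36; it acts as a reverse primer.
The 3' ends face each other across positions 6–36, giving a 31 bp product.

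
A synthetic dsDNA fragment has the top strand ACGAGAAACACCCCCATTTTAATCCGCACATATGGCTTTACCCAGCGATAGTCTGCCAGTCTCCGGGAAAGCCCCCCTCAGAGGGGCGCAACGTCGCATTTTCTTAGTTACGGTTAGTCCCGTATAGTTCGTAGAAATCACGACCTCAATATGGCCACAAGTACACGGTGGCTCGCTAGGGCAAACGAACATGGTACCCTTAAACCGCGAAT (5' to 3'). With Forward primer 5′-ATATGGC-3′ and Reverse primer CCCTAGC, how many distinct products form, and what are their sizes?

Two products: 152 bp, 33 bp

The forward primer ATATGGC matches the top strand at positions 30–36, 149–155.
The reverse primer's reverse complement is GCTAGGG, matching at positions 175–181.
Each forward site pairs with the reverse site to give a product ending at position 181: sizes 152, 33 bp.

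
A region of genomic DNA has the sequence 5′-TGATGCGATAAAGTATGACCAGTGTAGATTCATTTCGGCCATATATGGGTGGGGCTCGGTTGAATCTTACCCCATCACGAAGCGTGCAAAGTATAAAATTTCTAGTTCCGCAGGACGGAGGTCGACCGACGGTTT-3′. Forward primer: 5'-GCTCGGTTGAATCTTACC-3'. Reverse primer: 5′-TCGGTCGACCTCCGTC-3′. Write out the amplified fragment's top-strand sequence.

Scanning the template, GCTCGGTTGAATCTTACC occurs at positions 54–71; this primer anneals to the bottom strand there with its 3' end pointing downstream.
The reverse primer's reverse complement is GACGGAGGTCGACCGA, which matches the template at positions 114–129.
The product is the template from position 54 through 129 (76 bp).

5'-GCTCGGTTGAATCTTACCCCATCACGAAGCGTGCAAAGTATAAAATTTCTAGTTCCGCAGGACGGAGGTCGACCGA-3'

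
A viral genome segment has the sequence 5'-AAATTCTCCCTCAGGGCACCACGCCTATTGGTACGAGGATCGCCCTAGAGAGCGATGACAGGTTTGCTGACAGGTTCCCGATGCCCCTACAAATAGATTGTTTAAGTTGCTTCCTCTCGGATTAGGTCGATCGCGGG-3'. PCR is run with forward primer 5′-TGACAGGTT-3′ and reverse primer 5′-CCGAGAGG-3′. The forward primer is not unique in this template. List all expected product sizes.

The forward primer TGACAGGTT matches the top strand at positions 56–64, 68–76.
The reverse primer's reverse complement is CCTCTCGG, matching at positions 113–120.
Each forward site pairs with the reverse site to give a product ending at position 120: sizes 65, 53 bp.

65 bp, 53 bp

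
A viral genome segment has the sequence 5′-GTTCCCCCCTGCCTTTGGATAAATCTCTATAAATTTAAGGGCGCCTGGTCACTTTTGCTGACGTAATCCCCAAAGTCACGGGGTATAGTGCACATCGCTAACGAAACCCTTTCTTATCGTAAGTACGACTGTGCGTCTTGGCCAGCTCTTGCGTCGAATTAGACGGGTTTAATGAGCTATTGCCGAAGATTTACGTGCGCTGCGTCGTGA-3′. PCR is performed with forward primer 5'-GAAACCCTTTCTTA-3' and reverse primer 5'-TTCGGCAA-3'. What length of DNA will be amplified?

Forward primer GAAACCCTTTCTTA is found on the top strand at positions 103–116.
Reverse complement of the reverse primer: TTGCCGAA. This occurs on the top strand at positions 180–187.
Product length = (reverse-primer end) − (forward-primer start) + 1 = 187 − 103 + 1 = 85 bp.

85 bp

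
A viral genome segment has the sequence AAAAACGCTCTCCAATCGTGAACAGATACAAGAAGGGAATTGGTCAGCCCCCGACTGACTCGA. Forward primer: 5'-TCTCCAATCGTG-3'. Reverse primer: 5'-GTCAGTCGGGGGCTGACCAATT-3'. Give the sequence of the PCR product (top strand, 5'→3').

5'-TCTCCAATCGTGAACAGATACAAGAAGGGAATTGGTCAGCCCCCGACTGAC-3'

The forward primer matches the template at positions 9–20.
Taking the reverse complement of GTCAGTCGGGGGCTGACCAATT gives AATTGGTCAGCCCCCGACTGAC, found at positions 38–59 on the template; the primer anneals here to the top strand with its 3' end pointing upstream.
The product is the template from position 9 through 59 (51 bp).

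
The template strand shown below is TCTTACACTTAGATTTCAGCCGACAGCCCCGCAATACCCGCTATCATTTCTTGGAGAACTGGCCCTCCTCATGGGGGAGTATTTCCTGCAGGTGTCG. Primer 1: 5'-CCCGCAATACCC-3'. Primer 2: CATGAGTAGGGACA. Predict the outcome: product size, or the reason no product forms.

Primer 2 (CATGAGTAGGGACA) does not match the top strand, and its reverse complement TGTCCCTACTCATG does not match either.
With no annealing site for primer 2, no amplification occurs.

No product — primer 2 has no binding site in the template.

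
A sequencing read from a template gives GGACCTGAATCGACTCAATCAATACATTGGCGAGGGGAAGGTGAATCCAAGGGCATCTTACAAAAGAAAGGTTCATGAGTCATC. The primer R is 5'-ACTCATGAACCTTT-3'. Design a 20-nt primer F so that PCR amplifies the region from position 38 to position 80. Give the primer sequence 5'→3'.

The reverse primer's reverse complement AAAGGTTCATGAGT matches the template at positions 67–80; the product starts at position 38.
The forward primer is identical to the top strand over positions 38–57: AAGGTGAATCCAAGGGCATC.

5'-AAGGTGAATCCAAGGGCATC-3'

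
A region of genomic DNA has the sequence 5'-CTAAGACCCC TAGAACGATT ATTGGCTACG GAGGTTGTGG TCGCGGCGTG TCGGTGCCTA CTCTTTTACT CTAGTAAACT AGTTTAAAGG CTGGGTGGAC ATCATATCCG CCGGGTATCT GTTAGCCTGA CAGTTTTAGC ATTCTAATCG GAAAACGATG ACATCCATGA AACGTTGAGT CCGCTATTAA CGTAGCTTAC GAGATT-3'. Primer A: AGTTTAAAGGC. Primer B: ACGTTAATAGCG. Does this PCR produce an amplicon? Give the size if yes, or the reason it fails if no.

Primer A (AGTTTAAAGGC) matches the top strand at positions 81–91; it acts as a forward primer.
Primer B's reverse complement is CGCTATTAACGT, matching the top strand at positions 182–193; it acts as a reverse primer.
The 3' ends face each other across positions 81–193, giving a 113 bp product.

Yes — a 113 bp product.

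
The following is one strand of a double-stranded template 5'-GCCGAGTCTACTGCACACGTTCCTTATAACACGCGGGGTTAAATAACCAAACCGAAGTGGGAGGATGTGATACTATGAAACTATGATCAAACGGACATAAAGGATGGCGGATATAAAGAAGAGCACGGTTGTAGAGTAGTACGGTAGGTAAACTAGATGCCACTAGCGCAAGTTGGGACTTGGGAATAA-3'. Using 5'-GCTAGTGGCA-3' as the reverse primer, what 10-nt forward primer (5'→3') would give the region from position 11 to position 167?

5'-CTGCACACGT-3'

The reverse primer's reverse complement TGCCACTAGC matches the template at positions 158–167; the product starts at position 11.
The forward primer is identical to the top strand over positions 11–20: CTGCACACGT.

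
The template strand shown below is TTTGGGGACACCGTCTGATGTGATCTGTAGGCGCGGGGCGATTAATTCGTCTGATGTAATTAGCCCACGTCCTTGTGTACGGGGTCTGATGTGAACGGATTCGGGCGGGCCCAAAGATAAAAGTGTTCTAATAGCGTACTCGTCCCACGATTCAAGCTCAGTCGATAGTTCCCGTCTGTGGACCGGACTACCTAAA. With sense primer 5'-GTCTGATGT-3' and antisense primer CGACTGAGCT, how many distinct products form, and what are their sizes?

Three products: 152 bp, 116 bp, 81 bp

The forward primer GTCTGATGT matches the top strand at positions 13–21, 49–57, 84–92.
The reverse primer's reverse complement is AGCTCAGTCG, matching at positions 155–164.
Each forward site pairs with the reverse site to give a product ending at position 164: sizes 152, 116, 81 bp.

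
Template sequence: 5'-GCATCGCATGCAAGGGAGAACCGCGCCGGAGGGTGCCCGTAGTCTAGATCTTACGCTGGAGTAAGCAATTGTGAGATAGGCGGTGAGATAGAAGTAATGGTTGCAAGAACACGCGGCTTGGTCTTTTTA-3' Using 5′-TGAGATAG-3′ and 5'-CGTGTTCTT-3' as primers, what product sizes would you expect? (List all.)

42 bp, 30 bp

The forward primer TGAGATAG matches the top strand at positions 72–79, 84–91.
The reverse primer's reverse complement is AAGAACACG, matching at positions 105–113.
Each forward site pairs with the reverse site to give a product ending at position 113: sizes 42, 30 bp.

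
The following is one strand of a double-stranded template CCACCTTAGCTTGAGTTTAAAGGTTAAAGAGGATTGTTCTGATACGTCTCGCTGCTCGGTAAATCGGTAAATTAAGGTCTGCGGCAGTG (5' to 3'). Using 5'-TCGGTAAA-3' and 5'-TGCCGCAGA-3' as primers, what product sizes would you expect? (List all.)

31 bp, 23 bp

The forward primer TCGGTAAA matches the top strand at positions 56–63, 64–71.
The reverse primer's reverse complement is TCTGCGGCA, matching at positions 78–86.
Each forward site pairs with the reverse site to give a product ending at position 86: sizes 31, 23 bp.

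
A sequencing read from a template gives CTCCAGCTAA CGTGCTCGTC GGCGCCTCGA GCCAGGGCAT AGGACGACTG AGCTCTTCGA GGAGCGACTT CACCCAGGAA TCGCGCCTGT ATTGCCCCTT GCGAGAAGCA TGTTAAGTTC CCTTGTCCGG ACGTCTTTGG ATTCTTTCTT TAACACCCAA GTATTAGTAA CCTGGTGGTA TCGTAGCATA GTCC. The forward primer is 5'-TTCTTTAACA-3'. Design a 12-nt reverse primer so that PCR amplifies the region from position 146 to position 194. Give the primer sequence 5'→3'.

The product's 3' end on the top strand is position 194.
The reverse primer anneals to the top strand over positions 183–194, i.e. to GTAGCATAGTCC.
Its sequence written 5'→3' is the reverse complement: GGACTATGCTAC.

5'-GGACTATGCTAC-3'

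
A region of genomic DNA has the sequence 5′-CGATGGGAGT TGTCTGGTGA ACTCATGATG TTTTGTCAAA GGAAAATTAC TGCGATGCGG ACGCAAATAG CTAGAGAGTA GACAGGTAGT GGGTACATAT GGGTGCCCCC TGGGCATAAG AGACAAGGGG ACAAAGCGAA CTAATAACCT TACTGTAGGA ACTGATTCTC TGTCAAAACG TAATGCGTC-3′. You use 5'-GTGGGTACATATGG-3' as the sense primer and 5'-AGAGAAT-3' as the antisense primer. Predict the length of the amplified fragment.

83 bp

The forward primer matches the template at positions 89–102.
Taking the reverse complement of AGAGAAT gives ATTCTCT, found at positions 165–171 on the template; the primer anneals here to the top strand with its 3' end pointing upstream.
Amplicon spans positions 89–171: 83 bp.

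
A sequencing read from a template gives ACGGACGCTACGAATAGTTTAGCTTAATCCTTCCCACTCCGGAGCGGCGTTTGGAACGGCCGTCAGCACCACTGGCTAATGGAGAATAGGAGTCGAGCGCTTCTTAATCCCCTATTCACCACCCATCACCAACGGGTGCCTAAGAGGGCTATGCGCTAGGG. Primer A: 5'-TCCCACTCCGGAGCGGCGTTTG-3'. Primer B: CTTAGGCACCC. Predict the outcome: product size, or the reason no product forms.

Primer A (TCCCACTCCGGAGCGGCGTTTG) matches the top strand at positions 32–53; it acts as a forward primer.
Primer B's reverse complement is GGGTGCCTAAG, matching the top strand at positions 134–144; it acts as a reverse primer.
The 3' ends face each other across positions 32–144, giving a 113 bp product.

Yes — a 113 bp product.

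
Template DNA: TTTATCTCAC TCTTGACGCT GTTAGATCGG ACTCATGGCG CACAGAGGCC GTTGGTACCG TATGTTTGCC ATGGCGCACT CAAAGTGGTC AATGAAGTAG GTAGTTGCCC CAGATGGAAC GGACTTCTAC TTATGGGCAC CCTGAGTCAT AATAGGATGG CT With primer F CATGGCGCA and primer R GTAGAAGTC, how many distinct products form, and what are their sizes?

The forward primer CATGGCGCA matches the top strand at positions 34–42, 70–78.
The reverse primer's reverse complement is GACTTCTAC, matching at positions 122–130.
Each forward site pairs with the reverse site to give a product ending at position 130: sizes 97, 61 bp.

Two products: 97 bp, 61 bp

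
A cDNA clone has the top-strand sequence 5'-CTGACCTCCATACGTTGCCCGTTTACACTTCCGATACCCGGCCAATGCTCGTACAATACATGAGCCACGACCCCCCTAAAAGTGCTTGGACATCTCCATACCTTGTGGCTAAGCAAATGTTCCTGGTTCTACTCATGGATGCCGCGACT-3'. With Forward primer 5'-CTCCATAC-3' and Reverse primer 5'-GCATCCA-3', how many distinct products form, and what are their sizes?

The forward primer CTCCATAC matches the top strand at positions 6–13, 94–101.
The reverse primer's reverse complement is TGGATGC, matching at positions 136–142.
Each forward site pairs with the reverse site to give a product ending at position 142: sizes 137, 49 bp.

Two products: 137 bp, 49 bp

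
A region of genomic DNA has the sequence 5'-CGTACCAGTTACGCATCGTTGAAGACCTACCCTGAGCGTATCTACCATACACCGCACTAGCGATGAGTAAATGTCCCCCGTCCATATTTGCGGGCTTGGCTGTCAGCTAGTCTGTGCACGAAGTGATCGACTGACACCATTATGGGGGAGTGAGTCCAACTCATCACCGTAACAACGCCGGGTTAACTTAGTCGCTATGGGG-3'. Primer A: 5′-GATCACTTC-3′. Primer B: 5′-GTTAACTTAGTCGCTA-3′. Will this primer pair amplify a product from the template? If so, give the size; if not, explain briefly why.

Primer A (GATCACTTC) has reverse complement GAAGTGATC, which matches the top strand at positions 120–128; primer A anneals to the top strand there with its 3' end pointing upstream toward position 120.
Primer B (GTTAACTTAGTCGCTA) matches the top strand directly at positions 182–197; it anneals to the bottom strand with its 3' end pointing downstream toward position 197.
The 3' ends diverge (primer A extends toward position 1, primer B toward position 202), so the primers never converge on a shared product.

No product — the primers' 3' ends point away from each other.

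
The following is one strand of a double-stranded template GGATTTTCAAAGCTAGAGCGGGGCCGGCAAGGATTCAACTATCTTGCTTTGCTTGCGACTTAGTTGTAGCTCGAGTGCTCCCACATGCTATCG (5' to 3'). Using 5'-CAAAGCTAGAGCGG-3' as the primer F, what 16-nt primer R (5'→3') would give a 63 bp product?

5'-GCTACAACTAAGTCGC-3'

The forward primer binds at positions 8–21, so a 63 bp product ends at position 8 + 63 − 1 = 70.
The reverse primer anneals to the top strand over positions 55–70, i.e. to GCGACTTAGTTGTAGC.
Its sequence written 5'→3' is the reverse complement: GCTACAACTAAGTCGC.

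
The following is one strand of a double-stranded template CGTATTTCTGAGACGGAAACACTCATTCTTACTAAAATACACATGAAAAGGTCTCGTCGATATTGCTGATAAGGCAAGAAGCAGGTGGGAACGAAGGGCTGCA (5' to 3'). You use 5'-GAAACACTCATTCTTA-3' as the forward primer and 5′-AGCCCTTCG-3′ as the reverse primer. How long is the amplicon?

85 bp

The forward primer matches the template at positions 16–31.
The reverse primer's reverse complement is CGAAGGGCT, which matches the template at positions 92–100.
The product runs from position 16 to position 100, so its length is 100 − 16 + 1 = 85 bp.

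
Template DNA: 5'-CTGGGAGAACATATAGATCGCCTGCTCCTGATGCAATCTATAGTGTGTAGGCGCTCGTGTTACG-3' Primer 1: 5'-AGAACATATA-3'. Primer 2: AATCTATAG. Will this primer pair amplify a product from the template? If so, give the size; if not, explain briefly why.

Primer 1 (AGAACATATA) matches the top strand at positions 6–15 (3' end points downstream).
Primer 2 (AATCTATAG) also matches the top strand directly, at positions 35–43 — its reverse complement CTATAGATT is not present.
Both primers anneal to the bottom strand with 3' ends pointing the same way, so neither can prime synthesis back toward the other.

No product — both primers anneal to the same strand and extend in the same direction.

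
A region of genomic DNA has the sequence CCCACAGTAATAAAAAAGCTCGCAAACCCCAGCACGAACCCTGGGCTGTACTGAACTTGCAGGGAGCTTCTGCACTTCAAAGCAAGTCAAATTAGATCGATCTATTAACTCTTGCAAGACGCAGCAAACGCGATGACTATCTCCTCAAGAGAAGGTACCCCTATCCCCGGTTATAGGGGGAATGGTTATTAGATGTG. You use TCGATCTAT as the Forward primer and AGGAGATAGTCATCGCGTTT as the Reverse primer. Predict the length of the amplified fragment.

49 bp

The forward primer matches the template at positions 97–105.
Reverse complement of the reverse primer: AAACGCGATGACTATCTCCT. This occurs on the top strand at positions 126–145.
Product length = (reverse-primer end) − (forward-primer start) + 1 = 145 − 97 + 1 = 49 bp.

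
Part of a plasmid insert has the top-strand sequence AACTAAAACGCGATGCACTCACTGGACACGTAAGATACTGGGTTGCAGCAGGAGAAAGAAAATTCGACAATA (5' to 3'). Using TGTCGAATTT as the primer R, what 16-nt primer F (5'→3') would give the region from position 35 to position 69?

The reverse primer's reverse complement AAATTCGACA matches the template at positions 60–69; the product starts at position 35.
The forward primer is identical to the top strand over positions 35–50: ATACTGGGTTGCAGCA.

5'-ATACTGGGTTGCAGCA-3'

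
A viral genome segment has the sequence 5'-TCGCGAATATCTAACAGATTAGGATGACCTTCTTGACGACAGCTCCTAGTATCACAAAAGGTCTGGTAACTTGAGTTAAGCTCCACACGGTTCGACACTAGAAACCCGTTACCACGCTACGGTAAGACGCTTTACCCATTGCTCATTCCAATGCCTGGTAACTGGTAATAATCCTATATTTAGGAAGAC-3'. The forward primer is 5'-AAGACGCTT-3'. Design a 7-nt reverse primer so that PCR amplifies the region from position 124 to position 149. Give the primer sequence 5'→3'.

The product's 3' end on the top strand is position 149.
The reverse primer anneals to the top strand over positions 143–149, i.e. to TCATTCC.
Its sequence written 5'→3' is the reverse complement: GGAATGA.

5'-GGAATGA-3'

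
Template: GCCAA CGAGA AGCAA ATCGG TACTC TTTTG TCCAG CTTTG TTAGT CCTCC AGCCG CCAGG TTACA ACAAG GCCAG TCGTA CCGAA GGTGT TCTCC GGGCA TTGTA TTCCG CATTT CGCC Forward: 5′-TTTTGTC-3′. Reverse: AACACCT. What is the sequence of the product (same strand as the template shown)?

5'-TTTTGTCCAGCTTTGTTAGTCCTCCAGCCGCCAGGTTACAACAAGGCCAGTCGTACCGAAGGTGTT-3'

Forward primer TTTTGTC is found on the top strand at positions 26–32.
Taking the reverse complement of AACACCT gives AGGTGTT, found at positions 85–91 on the template; the primer anneals here to the top strand with its 3' end pointing upstream.
The product is the template from position 26 through 91 (66 bp).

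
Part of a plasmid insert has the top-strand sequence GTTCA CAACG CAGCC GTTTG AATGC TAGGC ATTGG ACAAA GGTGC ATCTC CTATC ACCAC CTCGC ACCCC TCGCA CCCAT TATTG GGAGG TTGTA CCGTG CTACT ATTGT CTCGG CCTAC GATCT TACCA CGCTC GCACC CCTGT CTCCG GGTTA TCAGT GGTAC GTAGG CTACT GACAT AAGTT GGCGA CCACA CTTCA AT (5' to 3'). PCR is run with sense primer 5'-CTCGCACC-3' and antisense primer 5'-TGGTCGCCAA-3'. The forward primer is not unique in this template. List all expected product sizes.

133 bp, 124 bp, 61 bp

The forward primer CTCGCACC matches the top strand at positions 61–68, 70–77, 133–140.
The reverse primer's reverse complement is TTGGCGACCA, matching at positions 184–193.
Each forward site pairs with the reverse site to give a product ending at position 193: sizes 133, 124, 61 bp.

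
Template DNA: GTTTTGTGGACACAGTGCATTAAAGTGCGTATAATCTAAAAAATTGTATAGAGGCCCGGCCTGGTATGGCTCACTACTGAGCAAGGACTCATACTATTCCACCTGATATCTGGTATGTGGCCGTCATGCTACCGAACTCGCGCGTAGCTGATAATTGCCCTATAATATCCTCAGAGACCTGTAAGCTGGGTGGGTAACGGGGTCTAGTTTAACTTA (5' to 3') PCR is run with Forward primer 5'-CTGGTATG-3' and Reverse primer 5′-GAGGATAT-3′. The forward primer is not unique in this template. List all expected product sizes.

The forward primer CTGGTATG matches the top strand at positions 61–68, 110–117.
The reverse primer's reverse complement is ATATCCTC, matching at positions 165–172.
Each forward site pairs with the reverse site to give a product ending at position 172: sizes 112, 63 bp.

112 bp, 63 bp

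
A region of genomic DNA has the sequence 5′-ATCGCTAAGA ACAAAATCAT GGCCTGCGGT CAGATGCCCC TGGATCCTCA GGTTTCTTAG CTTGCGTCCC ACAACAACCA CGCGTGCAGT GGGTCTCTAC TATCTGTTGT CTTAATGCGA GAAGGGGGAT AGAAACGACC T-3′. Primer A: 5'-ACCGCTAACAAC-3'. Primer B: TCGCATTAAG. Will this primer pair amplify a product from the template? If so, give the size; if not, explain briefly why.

Primer A (ACCGCTAACAAC) does not match the top strand, and its reverse complement GTTGTTAGCGGT does not match either.
With no annealing site for primer A, no amplification occurs.

No product — primer A has no binding site in the template.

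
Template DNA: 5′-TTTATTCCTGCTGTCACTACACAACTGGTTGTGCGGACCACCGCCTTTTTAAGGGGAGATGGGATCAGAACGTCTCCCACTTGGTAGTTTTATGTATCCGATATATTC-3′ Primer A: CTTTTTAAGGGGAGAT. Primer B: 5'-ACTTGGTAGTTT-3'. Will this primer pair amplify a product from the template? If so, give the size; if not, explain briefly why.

No product — both primers anneal to the same strand and extend in the same direction.

Primer A (CTTTTTAAGGGGAGAT) matches the top strand at positions 45–60 (3' end points downstream).
Primer B (ACTTGGTAGTTT) also matches the top strand directly, at positions 79–90 — its reverse complement AAACTACCAAGT is not present.
Both primers anneal to the bottom strand with 3' ends pointing the same way, so neither can prime synthesis back toward the other.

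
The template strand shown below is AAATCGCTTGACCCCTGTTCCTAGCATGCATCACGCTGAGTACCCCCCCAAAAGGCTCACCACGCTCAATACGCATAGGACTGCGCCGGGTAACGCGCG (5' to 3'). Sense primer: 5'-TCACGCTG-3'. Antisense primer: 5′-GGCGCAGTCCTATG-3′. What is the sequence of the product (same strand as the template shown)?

Scanning the template, TCACGCTG occurs at positions 31–38; this primer anneals to the bottom strand there with its 3' end pointing downstream.
Taking the reverse complement of GGCGCAGTCCTATG gives CATAGGACTGCGCC, found at positions 74–87 on the template; the primer anneals here to the top strand with its 3' end pointing upstream.
The product is the template from position 31 through 87 (57 bp).

5'-TCACGCTGAGTACCCCCCCAAAAGGCTCACCACGCTCAATACGCATAGGACTGCGCC-3'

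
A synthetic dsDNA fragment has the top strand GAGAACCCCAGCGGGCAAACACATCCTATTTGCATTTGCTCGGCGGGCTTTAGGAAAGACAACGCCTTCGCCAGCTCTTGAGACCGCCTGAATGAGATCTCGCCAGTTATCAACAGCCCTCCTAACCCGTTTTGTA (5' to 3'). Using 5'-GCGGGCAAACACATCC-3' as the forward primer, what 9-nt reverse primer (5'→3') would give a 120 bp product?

5'-ACGGGTTAG-3'

The forward primer binds at positions 11–26, so a 120 bp product ends at position 11 + 120 − 1 = 130.
The reverse primer anneals to the top strand over positions 122–130, i.e. to CTAACCCGT.
Its sequence written 5'→3' is the reverse complement: ACGGGTTAG.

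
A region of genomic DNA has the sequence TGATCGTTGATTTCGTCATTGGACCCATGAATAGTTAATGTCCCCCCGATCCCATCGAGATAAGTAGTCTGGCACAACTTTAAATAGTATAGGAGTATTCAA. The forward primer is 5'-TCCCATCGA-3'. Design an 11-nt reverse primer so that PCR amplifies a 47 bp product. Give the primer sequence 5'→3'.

5'-ACTCCTATACT-3'

The forward primer binds at positions 50–58, so a 47 bp product ends at position 50 + 47 − 1 = 96.
The reverse primer anneals to the top strand over positions 86–96, i.e. to AGTATAGGAGT.
Its sequence written 5'→3' is the reverse complement: ACTCCTATACT.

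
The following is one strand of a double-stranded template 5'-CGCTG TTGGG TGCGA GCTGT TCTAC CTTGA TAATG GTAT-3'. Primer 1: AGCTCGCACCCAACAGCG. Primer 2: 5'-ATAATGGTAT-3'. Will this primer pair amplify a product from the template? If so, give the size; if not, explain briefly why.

No product — the primers' 3' ends point away from each other.

Primer 1 (AGCTCGCACCCAACAGCG) has reverse complement CGCTGTTGGGTGCGAGCT, which matches the top strand at positions 1–18; primer 1 anneals to the top strand there with its 3' end pointing upstream toward position 1.
Primer 2 (ATAATGGTAT) matches the top strand directly at positions 30–39; it anneals to the bottom strand with its 3' end pointing downstream toward position 39.
The 3' ends diverge (primer 1 extends toward position 1, primer 2 toward position 39), so the primers never converge on a shared product.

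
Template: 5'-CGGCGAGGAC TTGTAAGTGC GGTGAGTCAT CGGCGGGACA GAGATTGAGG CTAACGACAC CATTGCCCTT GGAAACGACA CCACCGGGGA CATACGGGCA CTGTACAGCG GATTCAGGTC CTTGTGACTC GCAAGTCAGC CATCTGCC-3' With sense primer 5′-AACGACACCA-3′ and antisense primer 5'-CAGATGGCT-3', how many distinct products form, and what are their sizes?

The forward primer AACGACACCA matches the top strand at positions 53–62, 74–83.
The reverse primer's reverse complement is AGCCATCTG, matching at positions 138–146.
Each forward site pairs with the reverse site to give a product ending at position 146: sizes 94, 73 bp.

Two products: 94 bp, 73 bp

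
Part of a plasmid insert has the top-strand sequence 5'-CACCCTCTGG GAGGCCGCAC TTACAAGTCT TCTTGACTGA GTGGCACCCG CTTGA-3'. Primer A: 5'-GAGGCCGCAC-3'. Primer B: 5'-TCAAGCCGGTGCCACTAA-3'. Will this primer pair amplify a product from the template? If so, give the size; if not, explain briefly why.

No product — primer B has no binding site in the template.

Primer B (TCAAGCCGGTGCCACTAA) does not match the top strand, and its reverse complement TTAGTGGCACCGGCTTGA does not match either.
With no annealing site for primer B, no amplification occurs.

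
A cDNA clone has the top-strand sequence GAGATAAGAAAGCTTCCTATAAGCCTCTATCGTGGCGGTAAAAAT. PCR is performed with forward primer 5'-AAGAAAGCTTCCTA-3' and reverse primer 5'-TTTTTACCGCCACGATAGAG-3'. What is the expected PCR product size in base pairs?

The forward primer matches the template at positions 6–19.
The reverse primer's reverse complement is CTCTATCGTGGCGGTAAAAA, which matches the template at positions 25–44.
Amplicon spans positions 6–44: 39 bp.

39 bp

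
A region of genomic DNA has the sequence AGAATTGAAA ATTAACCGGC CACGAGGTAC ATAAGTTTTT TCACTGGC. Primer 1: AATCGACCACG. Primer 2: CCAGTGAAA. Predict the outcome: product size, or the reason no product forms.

No product — primer 1 has no binding site in the template.

Primer 1 (AATCGACCACG) does not match the top strand, and its reverse complement CGTGGTCGATT does not match either.
With no annealing site for primer 1, no amplification occurs.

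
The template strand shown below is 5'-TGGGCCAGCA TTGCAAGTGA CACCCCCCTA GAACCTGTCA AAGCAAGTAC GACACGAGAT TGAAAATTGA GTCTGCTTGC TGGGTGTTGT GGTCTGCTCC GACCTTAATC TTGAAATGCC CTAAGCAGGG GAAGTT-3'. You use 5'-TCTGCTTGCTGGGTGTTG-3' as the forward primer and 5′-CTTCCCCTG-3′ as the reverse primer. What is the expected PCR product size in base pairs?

63 bp

Scanning the template, TCTGCTTGCTGGGTGTTG occurs at positions 72–89; this primer anneals to the bottom strand there with its 3' end pointing downstream.
The reverse primer's reverse complement is CAGGGGAAG, which matches the template at positions 126–134.
Product length = (reverse-primer end) − (forward-primer start) + 1 = 134 − 72 + 1 = 63 bp.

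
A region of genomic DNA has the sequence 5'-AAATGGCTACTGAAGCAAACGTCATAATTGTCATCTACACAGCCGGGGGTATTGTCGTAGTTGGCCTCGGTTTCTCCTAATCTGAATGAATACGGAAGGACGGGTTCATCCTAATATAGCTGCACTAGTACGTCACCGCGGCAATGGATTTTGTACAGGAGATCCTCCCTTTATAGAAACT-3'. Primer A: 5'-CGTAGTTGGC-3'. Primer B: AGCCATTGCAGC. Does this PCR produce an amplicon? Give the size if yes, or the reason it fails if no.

Primer B (AGCCATTGCAGC) does not match the top strand, and its reverse complement GCTGCAATGGCT does not match either.
With no annealing site for primer B, no amplification occurs.

No product — primer B has no binding site in the template.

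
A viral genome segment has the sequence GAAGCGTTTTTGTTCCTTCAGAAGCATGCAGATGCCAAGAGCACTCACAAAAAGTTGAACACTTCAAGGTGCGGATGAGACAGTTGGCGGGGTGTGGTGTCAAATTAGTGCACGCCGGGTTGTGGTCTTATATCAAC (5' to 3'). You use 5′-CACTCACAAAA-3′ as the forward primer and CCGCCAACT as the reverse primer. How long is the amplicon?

The forward primer matches the template at positions 42–52.
Reverse complement of the reverse primer: AGTTGGCGG. This occurs on the top strand at positions 82–90.
The product runs from position 42 to position 90, so its length is 90 − 42 + 1 = 49 bp.

49 bp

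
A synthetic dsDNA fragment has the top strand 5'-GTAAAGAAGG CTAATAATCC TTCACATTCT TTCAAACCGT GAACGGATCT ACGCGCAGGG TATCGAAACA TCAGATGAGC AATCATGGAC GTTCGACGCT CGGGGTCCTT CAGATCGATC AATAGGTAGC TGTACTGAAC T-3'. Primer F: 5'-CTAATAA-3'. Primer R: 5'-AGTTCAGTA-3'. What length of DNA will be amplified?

131 bp

The forward primer matches the template at positions 11–17.
Taking the reverse complement of AGTTCAGTA gives TACTGAACT, found at positions 133–141 on the template; the primer anneals here to the top strand with its 3' end pointing upstream.
Amplicon spans positions 11–141: 131 bp.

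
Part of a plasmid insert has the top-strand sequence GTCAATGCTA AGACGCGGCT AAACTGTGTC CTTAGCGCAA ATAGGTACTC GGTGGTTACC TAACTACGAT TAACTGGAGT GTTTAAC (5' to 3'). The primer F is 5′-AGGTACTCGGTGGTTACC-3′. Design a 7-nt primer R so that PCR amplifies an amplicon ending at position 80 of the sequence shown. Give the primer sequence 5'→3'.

5'-ACTCCAG-3'

The forward primer binds at positions 43–60; the product's 3' end on the top strand is position 80.
The reverse primer anneals to the top strand over positions 74–80, i.e. to CTGGAGT.
Its sequence written 5'→3' is the reverse complement: ACTCCAG.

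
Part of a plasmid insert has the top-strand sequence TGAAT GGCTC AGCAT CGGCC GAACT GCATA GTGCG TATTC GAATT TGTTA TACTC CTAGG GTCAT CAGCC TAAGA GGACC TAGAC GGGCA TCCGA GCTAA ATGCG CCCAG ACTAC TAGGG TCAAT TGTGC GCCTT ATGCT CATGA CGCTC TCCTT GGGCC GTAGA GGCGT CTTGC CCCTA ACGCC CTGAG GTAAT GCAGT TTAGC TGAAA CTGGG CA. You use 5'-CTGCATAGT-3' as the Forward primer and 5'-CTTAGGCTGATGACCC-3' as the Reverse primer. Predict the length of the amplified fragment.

51 bp

Forward primer CTGCATAGT is found on the top strand at positions 24–32.
The reverse primer's reverse complement is GGGTCATCAGCCTAAG, which matches the template at positions 59–74.
Amplicon spans positions 24–74: 51 bp.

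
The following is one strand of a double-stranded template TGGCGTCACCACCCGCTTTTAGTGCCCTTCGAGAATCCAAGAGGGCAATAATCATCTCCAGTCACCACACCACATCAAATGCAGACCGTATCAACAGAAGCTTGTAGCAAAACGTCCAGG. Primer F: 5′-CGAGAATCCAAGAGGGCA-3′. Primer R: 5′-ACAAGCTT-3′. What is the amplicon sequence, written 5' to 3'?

Scanning the template, CGAGAATCCAAGAGGGCA occurs at positions 30–47; this primer anneals to the bottom strand there with its 3' end pointing downstream.
Reverse complement of the reverse primer: AAGCTTGT. This occurs on the top strand at positions 98–105.
The product is the template from position 30 through 105 (76 bp).

5'-CGAGAATCCAAGAGGGCAATAATCATCTCCAGTCACCACACCACATCAAATGCAGACCGTATCAACAGAAGCTTGT-3'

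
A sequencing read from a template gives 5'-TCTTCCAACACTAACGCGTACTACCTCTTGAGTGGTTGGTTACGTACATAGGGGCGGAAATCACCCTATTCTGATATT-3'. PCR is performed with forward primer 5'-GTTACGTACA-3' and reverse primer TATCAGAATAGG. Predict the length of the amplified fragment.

Forward primer GTTACGTACA is found on the top strand at positions 39–48.
The reverse primer's reverse complement is CCTATTCTGATA, which matches the template at positions 65–76.
Amplicon spans positions 39–76: 38 bp.

38 bp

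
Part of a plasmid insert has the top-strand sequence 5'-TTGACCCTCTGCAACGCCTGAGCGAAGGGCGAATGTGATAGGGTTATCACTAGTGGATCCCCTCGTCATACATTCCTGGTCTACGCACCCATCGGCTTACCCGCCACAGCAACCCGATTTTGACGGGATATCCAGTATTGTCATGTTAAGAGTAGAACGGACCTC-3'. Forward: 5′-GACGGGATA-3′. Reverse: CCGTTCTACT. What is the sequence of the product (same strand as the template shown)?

5'-GACGGGATATCCAGTATTGTCATGTTAAGAGTAGAACGG-3'

Scanning the template, GACGGGATA occurs at positions 122–130; this primer anneals to the bottom strand there with its 3' end pointing downstream.
Reverse complement of the reverse primer: AGTAGAACGG. This occurs on the top strand at positions 151–160.
The product is the template from position 122 through 160 (39 bp).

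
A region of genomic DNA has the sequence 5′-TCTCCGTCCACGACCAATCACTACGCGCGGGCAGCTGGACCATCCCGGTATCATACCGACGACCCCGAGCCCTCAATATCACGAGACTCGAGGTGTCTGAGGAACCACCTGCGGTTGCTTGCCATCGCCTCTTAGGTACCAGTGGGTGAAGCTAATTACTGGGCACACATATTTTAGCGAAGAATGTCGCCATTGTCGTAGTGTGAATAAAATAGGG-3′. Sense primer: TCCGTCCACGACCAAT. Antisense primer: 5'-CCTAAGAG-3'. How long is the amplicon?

134 bp

Forward primer TCCGTCCACGACCAAT is found on the top strand at positions 3–18.
Taking the reverse complement of CCTAAGAG gives CTCTTAGG, found at positions 129–136 on the template; the primer anneals here to the top strand with its 3' end pointing upstream.
Product length = (reverse-primer end) − (forward-primer start) + 1 = 136 − 3 + 1 = 134 bp.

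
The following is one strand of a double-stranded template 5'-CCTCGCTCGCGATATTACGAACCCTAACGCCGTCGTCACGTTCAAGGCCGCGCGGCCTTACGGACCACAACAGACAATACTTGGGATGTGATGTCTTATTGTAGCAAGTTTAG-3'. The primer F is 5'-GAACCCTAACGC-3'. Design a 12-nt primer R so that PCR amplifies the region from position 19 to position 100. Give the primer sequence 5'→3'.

The product's 3' end on the top strand is position 100.
The reverse primer anneals to the top strand over positions 89–100, i.e. to TGATGTCTTATT.
Its sequence written 5'→3' is the reverse complement: AATAAGACATCA.

5'-AATAAGACATCA-3'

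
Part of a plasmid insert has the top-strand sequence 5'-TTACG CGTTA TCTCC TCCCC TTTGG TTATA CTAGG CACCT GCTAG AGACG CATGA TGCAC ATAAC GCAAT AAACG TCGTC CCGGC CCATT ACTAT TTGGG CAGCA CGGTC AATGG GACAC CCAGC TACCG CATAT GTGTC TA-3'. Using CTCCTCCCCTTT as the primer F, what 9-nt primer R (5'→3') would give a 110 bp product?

5'-GGTGTCCCA-3'

The forward primer binds at positions 12–23, so a 110 bp product ends at position 12 + 110 − 1 = 121.
The reverse primer anneals to the top strand over positions 113–121, i.e. to TGGGACACC.
Its sequence written 5'→3' is the reverse complement: GGTGTCCCA.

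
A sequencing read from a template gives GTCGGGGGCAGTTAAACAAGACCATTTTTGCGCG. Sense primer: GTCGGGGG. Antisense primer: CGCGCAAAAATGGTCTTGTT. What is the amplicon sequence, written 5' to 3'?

5'-GTCGGGGGCAGTTAAACAAGACCATTTTTGCGCG-3'

Forward primer GTCGGGGG is found on the top strand at positions 1–8.
Reverse complement of the reverse primer: AACAAGACCATTTTTGCGCG. This occurs on the top strand at positions 15–34.
The product is the template from position 1 through 34 (34 bp).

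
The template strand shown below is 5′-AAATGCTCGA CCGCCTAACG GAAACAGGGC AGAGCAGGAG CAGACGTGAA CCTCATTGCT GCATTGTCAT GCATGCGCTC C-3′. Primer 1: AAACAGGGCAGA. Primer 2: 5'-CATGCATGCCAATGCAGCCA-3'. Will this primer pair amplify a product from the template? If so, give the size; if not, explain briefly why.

No product — primer 2 has no binding site in the template.

Primer 2 (CATGCATGCCAATGCAGCCA) does not match the top strand, and its reverse complement TGGCTGCATTGGCATGCATG does not match either.
With no annealing site for primer 2, no amplification occurs.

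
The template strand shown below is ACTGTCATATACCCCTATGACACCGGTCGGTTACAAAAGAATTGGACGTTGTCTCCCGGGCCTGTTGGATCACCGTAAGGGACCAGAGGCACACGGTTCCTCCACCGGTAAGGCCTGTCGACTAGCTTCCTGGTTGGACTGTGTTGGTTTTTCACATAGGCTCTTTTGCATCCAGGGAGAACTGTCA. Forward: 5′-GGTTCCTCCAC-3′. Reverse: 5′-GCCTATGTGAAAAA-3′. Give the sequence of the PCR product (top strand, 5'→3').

Forward primer GGTTCCTCCAC is found on the top strand at positions 95–105.
The reverse primer's reverse complement is TTTTTCACATAGGC, which matches the template at positions 148–161.
The product is the template from position 95 through 161 (67 bp).

5'-GGTTCCTCCACCGGTAAGGCCTGTCGACTAGCTTCCTGGTTGGACTGTGTTGGTTTTTCACATAGGC-3'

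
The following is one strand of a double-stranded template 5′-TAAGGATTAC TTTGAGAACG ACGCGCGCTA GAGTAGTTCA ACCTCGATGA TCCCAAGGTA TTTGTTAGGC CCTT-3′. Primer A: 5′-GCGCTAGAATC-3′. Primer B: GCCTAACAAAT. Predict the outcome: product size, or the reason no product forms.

Primer A (GCGCTAGAATC) does not match the top strand, and its reverse complement GATTCTAGCGC does not match either.
With no annealing site for primer A, no amplification occurs.

No product — primer A has no binding site in the template.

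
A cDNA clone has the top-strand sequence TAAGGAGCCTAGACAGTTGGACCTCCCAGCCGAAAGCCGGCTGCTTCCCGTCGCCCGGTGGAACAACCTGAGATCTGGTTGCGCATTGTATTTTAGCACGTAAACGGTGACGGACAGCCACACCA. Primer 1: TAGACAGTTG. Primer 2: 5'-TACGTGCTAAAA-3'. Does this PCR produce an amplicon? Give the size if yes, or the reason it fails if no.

Yes — a 93 bp product.

Primer 1 (TAGACAGTTG) matches the top strand at positions 10–19; it acts as a forward primer.
Primer 2's reverse complement is TTTTAGCACGTA, matching the top strand at positions 91–102; it acts as a reverse primer.
The 3' ends face each other across positions 10–102, giving a 93 bp product.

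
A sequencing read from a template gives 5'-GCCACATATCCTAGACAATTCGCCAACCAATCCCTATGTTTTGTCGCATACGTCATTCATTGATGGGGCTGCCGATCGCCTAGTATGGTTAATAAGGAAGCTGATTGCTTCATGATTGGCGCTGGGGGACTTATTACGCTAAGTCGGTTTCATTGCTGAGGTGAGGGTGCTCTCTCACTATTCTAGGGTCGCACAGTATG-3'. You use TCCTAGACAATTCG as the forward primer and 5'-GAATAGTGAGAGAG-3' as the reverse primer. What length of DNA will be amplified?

Scanning the template, TCCTAGACAATTCG occurs at positions 9–22; this primer anneals to the bottom strand there with its 3' end pointing downstream.
The reverse primer's reverse complement is CTCTCTCACTATTC, which matches the template at positions 170–183.
The product runs from position 9 to position 183, so its length is 183 − 9 + 1 = 175 bp.

175 bp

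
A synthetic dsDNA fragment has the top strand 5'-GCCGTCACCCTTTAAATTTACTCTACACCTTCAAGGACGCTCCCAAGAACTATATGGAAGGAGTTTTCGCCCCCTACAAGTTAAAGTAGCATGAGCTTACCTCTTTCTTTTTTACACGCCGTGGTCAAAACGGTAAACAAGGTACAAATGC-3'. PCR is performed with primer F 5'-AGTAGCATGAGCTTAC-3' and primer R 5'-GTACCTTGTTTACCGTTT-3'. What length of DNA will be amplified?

61 bp

The forward primer matches the template at positions 85–100.
The reverse primer's reverse complement is AAACGGTAAACAAGGTAC, which matches the template at positions 128–145.
The product runs from position 85 to position 145, so its length is 145 − 85 + 1 = 61 bp.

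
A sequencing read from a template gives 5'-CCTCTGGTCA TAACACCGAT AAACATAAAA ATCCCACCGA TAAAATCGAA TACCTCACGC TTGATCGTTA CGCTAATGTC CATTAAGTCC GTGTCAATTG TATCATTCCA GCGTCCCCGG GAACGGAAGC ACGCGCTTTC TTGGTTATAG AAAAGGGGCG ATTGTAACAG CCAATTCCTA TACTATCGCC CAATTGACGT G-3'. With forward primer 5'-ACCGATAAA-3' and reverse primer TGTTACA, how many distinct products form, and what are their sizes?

Two products: 155 bp, 134 bp

The forward primer ACCGATAAA matches the top strand at positions 15–23, 36–44.
The reverse primer's reverse complement is TGTAACA, matching at positions 163–169.
Each forward site pairs with the reverse site to give a product ending at position 169: sizes 155, 134 bp.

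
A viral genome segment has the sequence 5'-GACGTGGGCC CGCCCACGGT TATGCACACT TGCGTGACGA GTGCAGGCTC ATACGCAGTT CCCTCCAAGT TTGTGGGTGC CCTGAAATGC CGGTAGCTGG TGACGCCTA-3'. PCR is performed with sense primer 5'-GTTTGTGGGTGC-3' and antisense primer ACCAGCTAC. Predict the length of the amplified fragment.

33 bp

The forward primer matches the template at positions 69–80.
Reverse complement of the reverse primer: GTAGCTGGT. This occurs on the top strand at positions 93–101.
Product length = (reverse-primer end) − (forward-primer start) + 1 = 101 − 69 + 1 = 33 bp.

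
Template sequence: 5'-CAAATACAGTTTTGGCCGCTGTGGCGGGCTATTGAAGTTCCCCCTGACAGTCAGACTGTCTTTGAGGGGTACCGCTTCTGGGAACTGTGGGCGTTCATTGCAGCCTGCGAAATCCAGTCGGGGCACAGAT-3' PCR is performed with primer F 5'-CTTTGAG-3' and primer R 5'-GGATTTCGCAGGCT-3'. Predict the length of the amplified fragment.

Forward primer CTTTGAG is found on the top strand at positions 60–66.
The reverse primer's reverse complement is AGCCTGCGAAATCC, which matches the template at positions 102–115.
Amplicon spans positions 60–115: 56 bp.

56 bp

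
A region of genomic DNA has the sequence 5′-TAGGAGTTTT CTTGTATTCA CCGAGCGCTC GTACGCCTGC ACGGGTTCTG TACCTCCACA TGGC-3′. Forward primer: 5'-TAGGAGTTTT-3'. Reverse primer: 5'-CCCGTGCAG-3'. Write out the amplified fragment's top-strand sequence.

5'-TAGGAGTTTTCTTGTATTCACCGAGCGCTCGTACGCCTGCACGGG-3'

The forward primer matches the template at positions 1–10.
Reverse complement of the reverse primer: CTGCACGGG. This occurs on the top strand at positions 37–45.
The product is the template from position 1 through 45 (45 bp).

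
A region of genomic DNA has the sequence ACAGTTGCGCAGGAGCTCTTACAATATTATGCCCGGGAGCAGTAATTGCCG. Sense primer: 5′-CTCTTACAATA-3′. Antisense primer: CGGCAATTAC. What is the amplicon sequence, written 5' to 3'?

5'-CTCTTACAATATTATGCCCGGGAGCAGTAATTGCCG-3'

The forward primer matches the template at positions 16–26.
The reverse primer's reverse complement is GTAATTGCCG, which matches the template at positions 42–51.
The product is the template from position 16 through 51 (36 bp).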